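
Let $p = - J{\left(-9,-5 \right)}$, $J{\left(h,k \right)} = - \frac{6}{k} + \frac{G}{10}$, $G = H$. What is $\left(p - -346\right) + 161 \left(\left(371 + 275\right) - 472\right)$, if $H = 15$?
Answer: $\frac{283573}{10} \approx 28357.0$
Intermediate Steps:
$G = 15$
$J{\left(h,k \right)} = \frac{3}{2} - \frac{6}{k}$ ($J{\left(h,k \right)} = - \frac{6}{k} + \frac{15}{10} = - \frac{6}{k} + 15 \cdot \frac{1}{10} = - \frac{6}{k} + \frac{3}{2} = \frac{3}{2} - \frac{6}{k}$)
$p = - \frac{27}{10}$ ($p = - (\frac{3}{2} - \frac{6}{-5}) = - (\frac{3}{2} - - \frac{6}{5}) = - (\frac{3}{2} + \frac{6}{5}) = \left(-1\right) \frac{27}{10} = - \frac{27}{10} \approx -2.7$)
$\left(p - -346\right) + 161 \left(\left(371 + 275\right) - 472\right) = \left(- \frac{27}{10} - -346\right) + 161 \left(\left(371 + 275\right) - 472\right) = \left(- \frac{27}{10} + 346\right) + 161 \left(646 - 472\right) = \frac{3433}{10} + 161 \cdot 174 = \frac{3433}{10} + 28014 = \frac{283573}{10}$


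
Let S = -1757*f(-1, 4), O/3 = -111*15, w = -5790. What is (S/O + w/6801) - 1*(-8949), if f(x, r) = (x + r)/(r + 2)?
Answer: 202655658589/22647330 ≈ 8948.3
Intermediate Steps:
f(x, r) = (r + x)/(2 + r)
O = -4995 (O = 3*(-111*15) = 3*(-1665) = -4995)
S = -1757/2 (S = -1757*(4 - 1)/(2 + 4) = -1757*3/6 = -1757*½ = -1757/2 ≈ -878.50)
(S/O + w/6801) - 1*(-8949) = (-1757/2/(-4995) - 5790/6801) - 1*(-8949) = (-1757/2*(-1/4995) - 5790*1/6801) + 8949 = (1757/9990 - 1930/2267) + 8949 = -15297581/22647330 + 8949 = 202655658589/22647330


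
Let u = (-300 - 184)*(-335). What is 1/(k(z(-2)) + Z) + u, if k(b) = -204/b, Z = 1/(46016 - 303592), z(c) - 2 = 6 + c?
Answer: 1419954574324/8757585 ≈ 1.6214e+5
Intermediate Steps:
z(c) = 8 + c (z(c) = 2 + (6 + c) = 8 + c)
Z = -1/257576 (Z = 1/(-257576) = -1/257576 ≈ -3.8823e-6)
u = 162140 (u = -484*(-335) = 162140)
1/(k(z(-2)) + Z) + u = 1/(-204/(8 - 2) - 1/257576) + 162140 = 1/(-204/6 - 1/257576) + 162140 = 1/(-204*1/6 - 1/257576) + 162140 = 1/(-34 - 1/257576) + 162140 = 1/(-8757585/257576) + 162140 = -257576/8757585 + 162140 = 1419954574324/8757585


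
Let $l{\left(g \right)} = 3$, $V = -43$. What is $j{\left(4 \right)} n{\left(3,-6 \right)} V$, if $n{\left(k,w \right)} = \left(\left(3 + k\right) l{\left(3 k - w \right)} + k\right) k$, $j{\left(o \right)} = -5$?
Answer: $13545$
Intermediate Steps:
$n{\left(k,w \right)} = k \left(9 + 4 k\right)$ ($n{\left(k,w \right)} = \left(\left(3 + k\right) 3 + k\right) k = \left(\left(9 + 3 k\right) + k\right) k = \left(9 + 4 k\right) k = k \left(9 + 4 k\right)$)
$j{\left(4 \right)} n{\left(3,-6 \right)} V = - 5 \cdot 3 \left(9 + 4 \cdot 3\right) \left(-43\right) = - 5 \cdot 3 \left(9 + 12\right) \left(-43\right) = - 5 \cdot 3 \cdot 21 \left(-43\right) = \left(-5\right) 63 \left(-43\right) = \left(-315\right) \left(-43\right) = 13545$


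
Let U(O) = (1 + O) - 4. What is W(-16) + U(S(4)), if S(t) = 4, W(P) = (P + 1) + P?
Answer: -30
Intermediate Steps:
W(P) = 1 + 2*P (W(P) = (1 + P) + P = 1 + 2*P)
U(O) = -3 + O
W(-16) + U(S(4)) = (1 + 2*(-16)) + (-3 + 4) = (1 - 32) + 1 = -31 + 1 = -30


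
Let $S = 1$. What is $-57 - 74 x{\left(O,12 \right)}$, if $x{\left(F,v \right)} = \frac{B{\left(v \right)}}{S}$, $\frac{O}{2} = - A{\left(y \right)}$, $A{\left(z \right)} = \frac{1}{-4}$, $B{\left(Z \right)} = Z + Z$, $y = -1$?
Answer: $-1833$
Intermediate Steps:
$B{\left(Z \right)} = 2 Z$
$A{\left(z \right)} = - \frac{1}{4}$
$O = \frac{1}{2}$ ($O = 2 \left(\left(-1\right) \left(- \frac{1}{4}\right)\right) = 2 \cdot \frac{1}{4} = \frac{1}{2} \approx 0.5$)
$x{\left(F,v \right)} = 2 v$ ($x{\left(F,v \right)} = \frac{2 v}{1} = 2 v 1 = 2 v$)
$-57 - 74 x{\left(O,12 \right)} = -57 - 74 \cdot 2 \cdot 12 = -57 - 1776 = -1833$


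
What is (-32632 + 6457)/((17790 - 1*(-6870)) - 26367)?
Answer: 8725/569 ≈ 15.334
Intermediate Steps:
(-32632 + 6457)/((17790 - 1*(-6870)) - 26367) = -26175/((17790 + 6870) - 26367) = -26175/(24660 - 26367) = -26175/(-1707) = -26175*(-1/1707) = 8725/569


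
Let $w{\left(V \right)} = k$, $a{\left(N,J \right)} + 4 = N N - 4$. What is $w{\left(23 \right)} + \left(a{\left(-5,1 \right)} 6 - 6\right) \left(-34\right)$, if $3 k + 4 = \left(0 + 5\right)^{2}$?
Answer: $-3257$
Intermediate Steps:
$k = 7$ ($k = - \frac{4}{3} + \frac{\left(0 + 5\right)^{2}}{3} = - \frac{4}{3} + \frac{5^{2}}{3} = - \frac{4}{3} + \frac{1}{3} \cdot 25 = - \frac{4}{3} + \frac{25}{3} = 7$)
$a{\left(N,J \right)} = -8 + N^{2}$ ($a{\left(N,J \right)} = -4 + \left(N N - 4\right) = -4 + \left(N^{2} - 4\right) = -4 + \left(-4 + N^{2}\right) = -8 + N^{2}$)
$w{\left(V \right)} = 7$
$w{\left(23 \right)} + \left(a{\left(-5,1 \right)} 6 - 6\right) \left(-34\right) = 7 + \left(\left(-8 + \left(-5\right)^{2}\right) 6 - 6\right) \left(-34\right) = 7 + \left(\left(-8 + 25\right) 6 - 6\right) \left(-34\right) = 7 + \left(17 \cdot 6 - 6\right) \left(-34\right) = 7 + \left(102 - 6\right) \left(-34\right) = 7 + 96 \left(-34\right) = 7 - 3264 = -3257$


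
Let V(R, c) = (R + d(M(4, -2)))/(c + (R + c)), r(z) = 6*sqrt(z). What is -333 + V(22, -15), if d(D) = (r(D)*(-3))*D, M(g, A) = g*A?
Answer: -1343/4 - 36*I*sqrt(2) ≈ -335.75 - 50.912*I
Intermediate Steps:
M(g, A) = A*g
d(D) = -18*D**(3/2) (d(D) = ((6*sqrt(D))*(-3))*D = (-18*sqrt(D))*D = -18*D**(3/2))
V(R, c) = (R + 288*I*sqrt(2))/(R + 2*c) (V(R, c) = (R - 18*(-16*I*sqrt(2)))/(c + (R + c)) = (R - (-288)*I*sqrt(2))/(R + 2*c) = (R + 288*I*sqrt(2))/(R + 2*c))
-333 + V(22, -15) = -333 + (22 + 288*I*sqrt(2))/(22 + 2*(-15)) = -333 + (22 + 288*I*sqrt(2))/(22 - 30) = -333 + (22 + 288*I*sqrt(2))/(-8) = -333 - (22 + 288*I*sqrt(2))/8 = -333 + (-11/4 - 36*I*sqrt(2)) = -1343/4 - 36*I*sqrt(2)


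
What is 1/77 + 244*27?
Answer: 507277/77 ≈ 6588.0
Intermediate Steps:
1/77 + 244*27 = 1/77 + 6588 = 507277/77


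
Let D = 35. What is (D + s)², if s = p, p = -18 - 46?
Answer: 841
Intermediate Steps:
p = -64
s = -64
(D + s)² = (35 - 64)² = (-29)² = 841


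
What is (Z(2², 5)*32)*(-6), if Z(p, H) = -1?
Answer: 192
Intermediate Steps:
(Z(2², 5)*32)*(-6) = -1*32*(-6) = -32*(-6) = 192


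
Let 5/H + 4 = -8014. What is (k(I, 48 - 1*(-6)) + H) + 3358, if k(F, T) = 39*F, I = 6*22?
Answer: 68201103/8018 ≈ 8506.0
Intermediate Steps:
I = 132
H = -5/8018 (H = 5/(-4 - 8014) = 5/(-8018) = 5*(-1/8018) = -5/8018 ≈ -0.00062360)
(k(I, 48 - 1*(-6)) + H) + 3358 = (39*132 - 5/8018) + 3358 = (5148 - 5/8018) + 3358 = 41276659/8018 + 3358 = 68201103/8018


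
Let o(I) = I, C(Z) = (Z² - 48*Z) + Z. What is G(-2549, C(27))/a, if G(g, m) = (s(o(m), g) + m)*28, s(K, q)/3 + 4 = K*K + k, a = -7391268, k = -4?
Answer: -308/93 ≈ -3.3118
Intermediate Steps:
C(Z) = Z² - 47*Z
s(K, q) = -24 + 3*K² (s(K, q) = -12 + 3*(K*K - 4) = -12 + 3*(K² - 4) = -12 + 3*(-4 + K²) = -12 + (-12 + 3*K²) = -24 + 3*K²)
G(g, m) = -672 + 28*m + 84*m² (G(g, m) = ((-24 + 3*m²) + m)*28 = (-24 + m + 3*m²)*28 = -672 + 28*m + 84*m²)
G(-2549, C(27))/a = (-672 + 28*(27*(-47 + 27)) + 84*(27*(-47 + 27))²)/(-7391268) = (-672 + 28*(27*(-20)) + 84*(27*(-20))²)*(-1/7391268) = (-672 + 28*(-540) + 84*(-540)²)*(-1/7391268) = (-672 - 15120 + 84*291600)*(-1/7391268) = (-672 - 15120 + 24494400)*(-1/7391268) = 24478608*(-1/7391268) = -308/93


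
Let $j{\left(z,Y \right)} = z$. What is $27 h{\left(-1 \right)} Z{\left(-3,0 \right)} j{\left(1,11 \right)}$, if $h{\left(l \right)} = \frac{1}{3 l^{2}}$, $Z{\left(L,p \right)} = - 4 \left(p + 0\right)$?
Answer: $0$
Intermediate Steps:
$Z{\left(L,p \right)} = - 4 p$
$h{\left(l \right)} = \frac{1}{3 l^{2}}$
$27 h{\left(-1 \right)} Z{\left(-3,0 \right)} j{\left(1,11 \right)} = 27 \frac{1}{3 \cdot 1} \left(\left(-4\right) 0\right) 1 = 27 \cdot \frac{1}{3} \cdot 1 \cdot 0 \cdot 1 = 27 \cdot \frac{1}{3} \cdot 0 \cdot 1 = 27 \cdot 0 \cdot 1 = 0 \cdot 1 = 0$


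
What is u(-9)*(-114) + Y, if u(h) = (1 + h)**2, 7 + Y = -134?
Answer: -7437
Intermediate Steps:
Y = -141 (Y = -7 - 134 = -141)
u(-9)*(-114) + Y = (1 - 9)**2*(-114) - 141 = (-8)**2*(-114) - 141 = 64*(-114) - 141 = -7296 - 141 = -7437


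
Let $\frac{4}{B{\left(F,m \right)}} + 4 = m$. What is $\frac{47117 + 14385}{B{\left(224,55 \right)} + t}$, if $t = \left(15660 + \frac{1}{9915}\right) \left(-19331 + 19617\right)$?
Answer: $\frac{5183234805}{377458704941} \approx 0.013732$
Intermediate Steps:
$B{\left(F,m \right)} = \frac{4}{-4 + m}$
$t = \frac{44406905686}{9915}$ ($t = \left(15660 + \frac{1}{9915}\right) 286 = \frac{155268901}{9915} \cdot 286 = \frac{44406905686}{9915} \approx 4.4788 \cdot 10^{6}$)
$\frac{47117 + 14385}{B{\left(224,55 \right)} + t} = \frac{47117 + 14385}{\frac{4}{-4 + 55} + \frac{44406905686}{9915}} = \frac{61502}{\frac{4}{51} + \frac{44406905686}{9915}} = \frac{61502}{\frac{754917409882}{168555}} = 61502 \cdot \frac{168555}{754917409882} = \frac{5183234805}{377458704941}$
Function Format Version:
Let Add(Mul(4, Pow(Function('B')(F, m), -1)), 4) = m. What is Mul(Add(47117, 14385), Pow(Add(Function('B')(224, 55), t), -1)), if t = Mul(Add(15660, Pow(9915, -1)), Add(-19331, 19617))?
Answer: Rational(5183234805, 377458704941) ≈ 0.013732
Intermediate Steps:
Function('B')(F, m) = Mul(4, Pow(Add(-4, m), -1))
t = Rational(44406905686, 9915) (t = Mul(Add(15660, Rational(1, 9915)), 286) = Mul(Rational(155268901, 9915), 286) = Rational(44406905686, 9915) ≈ 4.4788e+6)
Mul(Add(47117, 14385), Pow(Add(Function('B')(224, 55), t), -1)) = Mul(Add(47117, 14385), Pow(Add(Mul(4, Pow(Add(-4, 55), -1)), Rational(44406905686, 9915)), -1)) = Mul(61502, Pow(Add(Mul(4, Pow(51, -1)), Rational(44406905686, 9915)), -1)) = Mul(61502, Pow(Add(Mul(4, Rational(1, 51)), Rational(44406905686, 9915)), -1)) = Mul(61502, Pow(Add(Rational(4, 51), Rational(44406905686, 9915)), -1)) = Mul(61502, Pow(Rational(754917409882, 168555), -1)) = Mul(61502, Rational(168555, 754917409882)) = Rational(5183234805, 377458704941)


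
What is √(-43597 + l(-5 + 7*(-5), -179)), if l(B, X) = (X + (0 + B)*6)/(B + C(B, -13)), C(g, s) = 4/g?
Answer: 3*I*√778751223/401 ≈ 208.77*I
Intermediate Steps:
l(B, X) = (X + 6*B)/(B + 4/B) (l(B, X) = (X + (0 + B)*6)/(B + 4/B) = (X + B*6)/(B + 4/B) = (X + 6*B)/(B + 4/B))
√(-43597 + l(-5 + 7*(-5), -179)) = √(-43597 + (-5 + 7*(-5))*(-179 + 6*(-5 + 7*(-5)))/(4 + (-5 + 7*(-5))²)) = √(-43597 + (-5 - 35)*(-179 + 6*(-5 - 35))/(4 + (-5 - 35)²)) = √(-43597 - 40*(-179 + 6*(-40))/(4 + (-40)²)) = √(-43597 - 40*(-179 - 240)/(4 + 1600)) = √(-43597 - 40*(-419)/1604) = √(-43597 - 40*1/1604*(-419)) = √(-43597 + 4190/401) = √(-17478207/401) = 3*I*√778751223/401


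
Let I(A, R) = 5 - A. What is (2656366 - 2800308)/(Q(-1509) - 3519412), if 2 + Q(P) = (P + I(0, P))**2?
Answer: 71971/628699 ≈ 0.11448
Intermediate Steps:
Q(P) = -2 + (5 + P)**2 (Q(P) = -2 + (P + (5 - 1*0))**2 = -2 + (P + (5 + 0))**2 = -2 + (P + 5)**2 = -2 + (5 + P)**2)
(2656366 - 2800308)/(Q(-1509) - 3519412) = (2656366 - 2800308)/((-2 + (5 - 1509)**2) - 3519412) = -143942/((-2 + (-1504)**2) - 3519412) = -143942/((-2 + 2262016) - 3519412) = -143942/(2262014 - 3519412) = -143942/(-1257398) = -143942*(-1/1257398) = 71971/628699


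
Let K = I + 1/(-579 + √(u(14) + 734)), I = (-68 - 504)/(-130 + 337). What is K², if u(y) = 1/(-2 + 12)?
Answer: 407289879285692566/53273145772877121 + 1276385332*√73410/772074576418509 ≈ 7.6458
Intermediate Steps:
u(y) = ⅒ (u(y) = 1/10 = ⅒)
I = -572/207 ≈ -2.7633
K = -572/207 + 1/(-579 + √73410/10) (K = -572/207 + 1/(-579 + √(⅒ + 734)) = -572/207 + 1/(-579 + √(7341/10)) = -572/207 + 1/(-579 + √73410/10) ≈ -2.7651)
K² = (-638192666/230809761 - √73410/3345069)²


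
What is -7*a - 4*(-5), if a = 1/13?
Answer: 253/13 ≈ 19.462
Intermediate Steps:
a = 1/13 (a = 1*(1/13) = 1/13 ≈ 0.076923)
-7*a - 4*(-5) = -7*1/13 - 4*(-5) = -7/13 + 20 = 253/13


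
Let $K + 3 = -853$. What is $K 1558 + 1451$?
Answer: $-1332197$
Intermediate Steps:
$K = -856$ ($K = -3 - 853 = -856$)
$K 1558 + 1451 = \left(-856\right) 1558 + 1451 = -1333648 + 1451 = -1332197$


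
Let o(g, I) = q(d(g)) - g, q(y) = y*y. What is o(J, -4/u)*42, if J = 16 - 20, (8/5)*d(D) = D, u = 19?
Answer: 861/2 ≈ 430.50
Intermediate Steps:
d(D) = 5*D/8
q(y) = y²
J = -4
o(g, I) = -g + 25*g²/64 (o(g, I) = (5*g/8)² - g = 25*g²/64 - g = -g + 25*g²/64)
o(J, -4/u)*42 = ((1/64)*(-4)*(-64 + 25*(-4)))*42 = ((1/64)*(-4)*(-64 - 100))*42 = ((1/64)*(-4)*(-164))*42 = (41/4)*42 = 861/2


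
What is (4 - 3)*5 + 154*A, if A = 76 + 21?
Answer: 14943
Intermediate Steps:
A = 97
(4 - 3)*5 + 154*A = (4 - 3)*5 + 154*97 = 1*5 + 14938 = 5 + 14938 = 14943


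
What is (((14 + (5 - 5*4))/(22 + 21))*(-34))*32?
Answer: 1088/43 ≈ 25.302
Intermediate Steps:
(((14 + (5 - 5*4))/(22 + 21))*(-34))*32 = (((14 + (5 - 20))/43)*(-34))*32 = (((14 - 15)*(1/43))*(-34))*32 = (-1*1/43*(-34))*32 = -1/43*(-34)*32 = (34/43)*32 = 1088/43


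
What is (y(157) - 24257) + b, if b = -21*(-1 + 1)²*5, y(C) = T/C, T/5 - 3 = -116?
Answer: -3808914/157 ≈ -24261.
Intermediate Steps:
T = -565 (T = 15 + 5*(-116) = 15 - 580 = -565)
y(C) = -565/C
b = 0 (b = -21*0²*5 = -21*0*5 = 0*5 = 0)
(y(157) - 24257) + b = (-565/157 - 24257) + 0 = -3808914/157 + 0 = -3808914/157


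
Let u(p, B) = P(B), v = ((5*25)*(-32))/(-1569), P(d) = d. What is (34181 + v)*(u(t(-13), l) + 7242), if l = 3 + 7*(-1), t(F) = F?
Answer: 388202812382/1569 ≈ 2.4742e+8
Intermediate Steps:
l = -4 (l = 3 - 7 = -4)
v = 4000/1569 (v = (125*(-32))*(-1/1569) = -4000*(-1/1569) = 4000/1569 ≈ 2.5494)
u(p, B) = B
(34181 + v)*(u(t(-13), l) + 7242) = (34181 + 4000/1569)*(-4 + 7242) = (53633989/1569)*7238 = 388202812382/1569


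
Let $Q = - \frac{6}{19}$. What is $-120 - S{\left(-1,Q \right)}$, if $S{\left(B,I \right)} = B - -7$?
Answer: $-126$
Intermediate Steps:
$Q = - \frac{6}{19}$ ($Q = \left(-6\right) \frac{1}{19} = - \frac{6}{19} \approx -0.31579$)
$S{\left(B,I \right)} = 7 + B$ ($S{\left(B,I \right)} = B + 7 = 7 + B$)
$-120 - S{\left(-1,Q \right)} = -120 - \left(7 - 1\right) = -120 - 6 = -126$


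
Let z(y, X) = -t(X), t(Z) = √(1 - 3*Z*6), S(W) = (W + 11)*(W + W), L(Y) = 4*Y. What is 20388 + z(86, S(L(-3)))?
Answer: 20388 - I*√431 ≈ 20388.0 - 20.761*I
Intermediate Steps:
S(W) = 2*W*(11 + W) (S(W) = (11 + W)*(2*W) = 2*W*(11 + W))
t(Z) = √(1 - 18*Z)
z(y, X) = -√(1 - 18*X)
20388 + z(86, S(L(-3))) = 20388 - √(1 - 36*4*(-3)*(11 + 4*(-3))) = 20388 - √(1 - 36*(-12)*(11 - 12)) = 20388 - √(1 - 36*(-12)*(-1)) = 20388 - √(1 - 18*24) = 20388 - √(1 - 432) = 20388 - √(-431) = 20388 - I*√431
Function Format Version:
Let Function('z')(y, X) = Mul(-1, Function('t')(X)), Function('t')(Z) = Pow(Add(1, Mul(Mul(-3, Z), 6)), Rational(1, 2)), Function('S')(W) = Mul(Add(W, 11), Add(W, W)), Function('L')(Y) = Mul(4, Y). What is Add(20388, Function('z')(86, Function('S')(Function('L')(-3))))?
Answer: Add(20388, Mul(-1, I, Pow(431, Rational(1, 2)))) ≈ Add(20388., Mul(-20.761, I))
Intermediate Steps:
Function('S')(W) = Mul(2, W, Add(11, W)) (Function('S')(W) = Mul(Add(11, W), Mul(2, W)) = Mul(2, W, Add(11, W)))
Function('t')(Z) = Pow(Add(1, Mul(-18, Z)), Rational(1, 2))
Function('z')(y, X) = Mul(-1, Pow(Add(1, Mul(-18, X)), Rational(1, 2)))
Add(20388, Function('z')(86, Function('S')(Function('L')(-3)))) = Add(20388, Mul(-1, Pow(Add(1, Mul(-18, Mul(2, Mul(4, -3), Add(11, Mul(4, -3))))), Rational(1, 2)))) = Add(20388, Mul(-1, Pow(Add(1, Mul(-18, Mul(2, -12, Add(11, -12)))), Rational(1, 2)))) = Add(20388, Mul(-1, Pow(Add(1, Mul(-18, Mul(2, -12, -1))), Rational(1, 2)))) = Add(20388, Mul(-1, Pow(Add(1, Mul(-18, 24)), Rational(1, 2)))) = Add(20388, Mul(-1, Pow(Add(1, -432), Rational(1, 2)))) = Add(20388, Mul(-1, Pow(-431, Rational(1, 2)))) = Add(20388, Mul(-1, Mul(I, Pow(431, Rational(1, 2))))) = Add(20388, Mul(-1, I, Pow(431, Rational(1, 2))))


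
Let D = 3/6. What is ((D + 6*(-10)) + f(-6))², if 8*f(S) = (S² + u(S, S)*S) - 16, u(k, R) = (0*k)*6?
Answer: 3249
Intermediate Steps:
D = ½ (D = 3*(⅙) = ½ ≈ 0.50000)
u(k, R) = 0 (u(k, R) = 0*6 = 0)
f(S) = -2 + S²/8 (f(S) = ((S² + 0*S) - 16)/8 = ((S² + 0) - 16)/8 = (S² - 16)/8 = (-16 + S²)/8 = -2 + S²/8)
((D + 6*(-10)) + f(-6))² = ((½ + 6*(-10)) + (-2 + (⅛)*(-6)²))² = ((½ - 60) + (-2 + (⅛)*36))² = (-119/2 + (-2 + 9/2))² = (-119/2 + 5/2)² = (-57)² = 3249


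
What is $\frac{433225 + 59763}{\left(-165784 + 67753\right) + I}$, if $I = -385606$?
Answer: $- \frac{492988}{483637} \approx -1.0193$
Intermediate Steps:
$\frac{433225 + 59763}{\left(-165784 + 67753\right) + I} = \frac{433225 + 59763}{\left(-165784 + 67753\right) - 385606} = \frac{492988}{-98031 - 385606} = \frac{492988}{-483637} = 492988 \left(- \frac{1}{483637}\right) = - \frac{492988}{483637}$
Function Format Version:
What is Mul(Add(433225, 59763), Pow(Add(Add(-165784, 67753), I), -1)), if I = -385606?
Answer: Rational(-492988, 483637) ≈ -1.0193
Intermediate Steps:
Mul(Add(433225, 59763), Pow(Add(Add(-165784, 67753), I), -1)) = Mul(Add(433225, 59763), Pow(Add(Add(-165784, 67753), -385606), -1)) = Mul(492988, Pow(Add(-98031, -385606), -1)) = Mul(492988, Pow(-483637, -1)) = Mul(492988, Rational(-1, 483637)) = Rational(-492988, 483637)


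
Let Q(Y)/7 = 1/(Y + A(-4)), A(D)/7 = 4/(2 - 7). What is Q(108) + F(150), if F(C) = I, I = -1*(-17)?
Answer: 8739/512 ≈ 17.068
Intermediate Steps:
A(D) = -28/5 (A(D) = 7*(4/(2 - 7)) = 7*(4/(-5)) = 7*(4*(-1/5)) = 7*(-4/5) = -28/5)
Q(Y) = 7/(-28/5 + Y) (Q(Y) = 7/(Y - 28/5) = 7/(-28/5 + Y))
I = 17
F(C) = 17
Q(108) + F(150) = 35/(-28 + 5*108) + 17 = 35/(-28 + 540) + 17 = 35/512 + 17 = 8739/512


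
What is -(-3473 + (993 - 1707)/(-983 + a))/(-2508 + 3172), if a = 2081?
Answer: 317839/60756 ≈ 5.2314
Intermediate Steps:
-(-3473 + (993 - 1707)/(-983 + a))/(-2508 + 3172) = -(-3473 + (993 - 1707)/(-983 + 2081))/(-2508 + 3172) = -(-3473 - 714/1098)/664 = -(-3473 - 714*1/1098)/664 = -(-3473 - 119/183)/664 = -(-635678)/(183*664) = -1*(-317839/60756) = 317839/60756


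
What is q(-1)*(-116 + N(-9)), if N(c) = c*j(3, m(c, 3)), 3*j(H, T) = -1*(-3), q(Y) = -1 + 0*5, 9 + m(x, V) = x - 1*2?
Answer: 125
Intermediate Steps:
m(x, V) = -11 + x (m(x, V) = -9 + (x - 1*2) = -9 + (x - 2) = -9 + (-2 + x) = -11 + x)
q(Y) = -1 (q(Y) = -1 + 0 = -1)
j(H, T) = 1 (j(H, T) = (-1*(-3))/3 = (⅓)*3 = 1)
N(c) = c (N(c) = c*1 = c)
q(-1)*(-116 + N(-9)) = -(-116 - 9) = -1*(-125) = 125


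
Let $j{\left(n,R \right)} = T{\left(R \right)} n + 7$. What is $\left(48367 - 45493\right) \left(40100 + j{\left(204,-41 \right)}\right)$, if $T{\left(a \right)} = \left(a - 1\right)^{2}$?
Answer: $1149493662$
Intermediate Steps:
$T{\left(a \right)} = \left(-1 + a\right)^{2}$
$j{\left(n,R \right)} = 7 + n \left(-1 + R\right)^{2}$ ($j{\left(n,R \right)} = \left(-1 + R\right)^{2} n + 7 = n \left(-1 + R\right)^{2} + 7 = 7 + n \left(-1 + R\right)^{2}$)
$\left(48367 - 45493\right) \left(40100 + j{\left(204,-41 \right)}\right) = \left(48367 - 45493\right) \left(40100 + \left(7 + 204 \left(-1 - 41\right)^{2}\right)\right) = 2874 \left(40100 + \left(7 + 204 \left(-42\right)^{2}\right)\right) = 2874 \left(40100 + \left(7 + 204 \cdot 1764\right)\right) = 2874 \left(40100 + \left(7 + 359856\right)\right) = 2874 \left(40100 + 359863\right) = 2874 \cdot 399963 = 1149493662$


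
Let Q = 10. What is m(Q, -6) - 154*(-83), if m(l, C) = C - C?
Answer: 12782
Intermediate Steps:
m(l, C) = 0
m(Q, -6) - 154*(-83) = 0 - 154*(-83) = 0 + 12782 = 12782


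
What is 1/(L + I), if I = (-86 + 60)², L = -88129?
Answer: -1/87453 ≈ -1.1435e-5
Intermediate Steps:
I = 676 (I = (-26)² = 676)
1/(L + I) = 1/(-88129 + 676) = 1/(-87453) = -1/87453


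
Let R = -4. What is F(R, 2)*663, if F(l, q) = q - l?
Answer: 3978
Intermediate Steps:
F(R, 2)*663 = (2 - 1*(-4))*663 = (2 + 4)*663 = 6*663 = 3978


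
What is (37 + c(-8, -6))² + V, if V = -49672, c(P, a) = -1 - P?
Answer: -47736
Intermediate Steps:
(37 + c(-8, -6))² + V = (37 + (-1 - 1*(-8)))² - 49672 = (37 + (-1 + 8))² - 49672 = (37 + 7)² - 49672 = 44² - 49672 = 1936 - 49672 = -47736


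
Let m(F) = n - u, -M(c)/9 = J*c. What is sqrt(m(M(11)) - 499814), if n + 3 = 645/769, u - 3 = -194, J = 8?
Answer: I*sqrt(295458834981)/769 ≈ 706.84*I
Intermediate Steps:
M(c) = -72*c
u = -191 (u = 3 - 194 = -191)
n = -1662/769 (n = -3 + 645/769 = -1662/769 ≈ -2.1612)
m(F) = 145217/769 (m(F) = -1662/769 - 1*(-191) = -1662/769 + 191 = 145217/769)
sqrt(m(M(11)) - 499814) = sqrt(145217/769 - 499814) = sqrt(-384211749/769) = I*sqrt(295458834981)/769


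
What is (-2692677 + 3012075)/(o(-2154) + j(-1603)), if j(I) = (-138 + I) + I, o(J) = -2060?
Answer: -159699/2702 ≈ -59.104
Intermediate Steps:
j(I) = -138 + 2*I
(-2692677 + 3012075)/(o(-2154) + j(-1603)) = (-2692677 + 3012075)/(-2060 + (-138 + 2*(-1603))) = 319398/(-2060 + (-138 - 3206)) = 319398/(-2060 - 3344) = 319398/(-5404) = 319398*(-1/5404) = -159699/2702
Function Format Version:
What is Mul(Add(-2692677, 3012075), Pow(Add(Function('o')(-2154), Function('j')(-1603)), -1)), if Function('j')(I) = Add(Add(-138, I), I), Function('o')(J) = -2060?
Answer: Rational(-159699, 2702) ≈ -59.104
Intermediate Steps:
Function('j')(I) = Add(-138, Mul(2, I))
Mul(Add(-2692677, 3012075), Pow(Add(Function('o')(-2154), Function('j')(-1603)), -1)) = Mul(Add(-2692677, 3012075), Pow(Add(-2060, Add(-138, Mul(2, -1603))), -1)) = Mul(319398, Pow(Add(-2060, Add(-138, -3206)), -1)) = Mul(319398, Pow(Add(-2060, -3344), -1)) = Mul(319398, Pow(-5404, -1)) = Mul(319398, Rational(-1, 5404)) = Rational(-159699, 2702)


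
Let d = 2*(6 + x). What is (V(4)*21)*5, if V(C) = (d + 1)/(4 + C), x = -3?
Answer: 735/8 ≈ 91.875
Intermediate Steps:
d = 6 (d = 2*(6 - 3) = 2*3 = 6)
V(C) = 7/(4 + C) (V(C) = (6 + 1)/(4 + C) = 7/(4 + C))
(V(4)*21)*5 = ((7/(4 + 4))*21)*5 = ((7/8)*21)*5 = (147/8)*5 = 735/8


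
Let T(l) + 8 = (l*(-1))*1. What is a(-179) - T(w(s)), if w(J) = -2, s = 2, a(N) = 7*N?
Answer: -1247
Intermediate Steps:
T(l) = -8 - l (T(l) = -8 + (l*(-1))*1 = -8 - l*1 = -8 - l)
a(-179) - T(w(s)) = 7*(-179) - (-8 - 1*(-2)) = -1253 - (-8 + 2) = -1253 - 1*(-6) = -1253 + 6 = -1247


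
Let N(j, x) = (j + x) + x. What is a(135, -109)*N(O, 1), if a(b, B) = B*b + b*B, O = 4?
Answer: -176580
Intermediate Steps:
a(b, B) = 2*B*b (a(b, B) = B*b + B*b = 2*B*b)
N(j, x) = j + 2*x
a(135, -109)*N(O, 1) = (2*(-109)*135)*(4 + 2*1) = -29430*(4 + 2) = -29430*6 = -176580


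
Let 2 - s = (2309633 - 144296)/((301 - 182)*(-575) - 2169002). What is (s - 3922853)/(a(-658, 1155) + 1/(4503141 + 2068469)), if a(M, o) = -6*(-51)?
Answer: -6408846246680561600/499918920262583 ≈ -12820.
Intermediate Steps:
a(M, o) = 306
s = 737799/248603 (s = 2 - (2309633 - 144296)/((301 - 182)*(-575) - 2169002) = 2 - 2165337/(119*(-575) - 2169002) = 2 - 2165337/(-68425 - 2169002) = 2 - 2165337/(-2237427) = 2 - 2165337*(-1)/2237427 = 2 - 1*(-240593/248603) = 2 + 240593/248603 = 737799/248603 ≈ 2.9678)
(s - 3922853)/(a(-658, 1155) + 1/(4503141 + 2068469)) = (737799/248603 - 3922853)/(306 + 1/(4503141 + 2068469)) = -975232286560/(248603*(306 + 1/6571610)) = -975232286560/(248603*2010912661/6571610) = -975232286560/248603*6571610/2010912661 = -6408846246680561600/499918920262583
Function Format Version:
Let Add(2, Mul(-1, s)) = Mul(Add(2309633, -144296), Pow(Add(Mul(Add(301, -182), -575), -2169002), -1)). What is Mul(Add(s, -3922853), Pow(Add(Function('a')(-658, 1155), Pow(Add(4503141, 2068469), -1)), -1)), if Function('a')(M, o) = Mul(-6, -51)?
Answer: Rational(-6408846246680561600, 499918920262583) ≈ -12820.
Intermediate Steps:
Function('a')(M, o) = 306
s = Rational(737799, 248603) (s = Add(2, Mul(-1, Mul(Add(2309633, -144296), Pow(Add(Mul(Add(301, -182), -575), -2169002), -1)))) = Add(2, Mul(-1, Mul(2165337, Pow(Add(Mul(119, -575), -2169002), -1)))) = Add(2, Mul(-1, Mul(2165337, Pow(Add(-68425, -2169002), -1)))) = Add(2, Mul(-1, Mul(2165337, Pow(-2237427, -1)))) = Add(2, Mul(-1, Mul(2165337, Rational(-1, 2237427)))) = Add(2, Mul(-1, Rational(-240593, 248603))) = Add(2, Rational(240593, 248603)) = Rational(737799, 248603) ≈ 2.9678)
Mul(Add(s, -3922853), Pow(Add(Function('a')(-658, 1155), Pow(Add(4503141, 2068469), -1)), -1)) = Mul(Add(Rational(737799, 248603), -3922853), Pow(Add(306, Pow(Add(4503141, 2068469), -1)), -1)) = Mul(Rational(-975232286560, 248603), Pow(Add(306, Pow(6571610, -1)), -1)) = Mul(Rational(-975232286560, 248603), Pow(Add(306, Rational(1, 6571610)), -1)) = Mul(Rational(-975232286560, 248603), Pow(Rational(2010912661, 6571610), -1)) = Mul(Rational(-975232286560, 248603), Rational(6571610, 2010912661)) = Rational(-6408846246680561600, 499918920262583)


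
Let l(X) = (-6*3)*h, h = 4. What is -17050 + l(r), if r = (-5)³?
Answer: -17122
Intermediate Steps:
r = -125
l(X) = -72 (l(X) = -6*3*4 = -18*4 = -72)
-17050 + l(r) = -17050 - 72 = -17122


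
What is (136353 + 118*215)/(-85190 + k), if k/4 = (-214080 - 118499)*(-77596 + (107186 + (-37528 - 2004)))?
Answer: 161723/13225916482 ≈ 1.2228e-5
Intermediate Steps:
k = 13226001672 (k = 4*((-214080 - 118499)*(-77596 + (107186 + (-37528 - 2004)))) = 4*(-332579*(-77596 + (107186 - 39532))) = 4*(-332579*(-77596 + 67654)) = 4*(-332579*(-9942)) = 4*3306500418 = 13226001672)
(136353 + 118*215)/(-85190 + k) = (136353 + 118*215)/(-85190 + 13226001672) = (136353 + 25370)/13225916482 = 161723*(1/13225916482) = 161723/13225916482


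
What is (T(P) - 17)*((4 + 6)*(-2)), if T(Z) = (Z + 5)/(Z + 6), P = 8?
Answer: 2250/7 ≈ 321.43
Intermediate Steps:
T(Z) = (5 + Z)/(6 + Z)
(T(P) - 17)*((4 + 6)*(-2)) = ((5 + 8)/(6 + 8) - 17)*((4 + 6)*(-2)) = (13/14 - 17)*(10*(-2)) = ((1/14)*13 - 17)*(-20) = (13/14 - 17)*(-20) = -225/14*(-20) = 2250/7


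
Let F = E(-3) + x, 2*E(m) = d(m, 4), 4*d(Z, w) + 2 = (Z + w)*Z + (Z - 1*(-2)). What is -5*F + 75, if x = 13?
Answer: 55/4 ≈ 13.750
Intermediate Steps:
d(Z, w) = Z/4 + Z*(Z + w)/4 (d(Z, w) = -1/2 + ((Z + w)*Z + (Z - 1*(-2)))/4 = -1/2 + (Z*(Z + w) + (Z + 2))/4 = -1/2 + (Z*(Z + w) + (2 + Z))/4 = -1/2 + (2 + Z + Z*(Z + w))/4 = -1/2 + (1/2 + Z/4 + Z*(Z + w)/4) = Z/4 + Z*(Z + w)/4)
E(m) = m*(5 + m)/8 (E(m) = (m*(1 + m + 4)/4)/2 = (m*(5 + m)/4)/2 = m*(5 + m)/8)
F = 49/4 (F = (1/8)*(-3)*(5 - 3) + 13 = (1/8)*(-3)*2 + 13 = -3/4 + 13 = 49/4 ≈ 12.250)
-5*F + 75 = -5*49/4 + 75 = -245/4 + 75 = 55/4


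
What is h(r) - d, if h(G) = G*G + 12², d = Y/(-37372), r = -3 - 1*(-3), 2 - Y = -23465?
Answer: 5405035/37372 ≈ 144.63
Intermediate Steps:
Y = 23467 (Y = 2 - 1*(-23465) = 2 + 23465 = 23467)
r = 0 (r = -3 + 3 = 0)
d = -23467/37372 (d = 23467/(-37372) = 23467*(-1/37372) = -23467/37372 ≈ -0.62793)
h(G) = 144 + G² (h(G) = G² + 144 = 144 + G²)
h(r) - d = (144 + 0²) - 1*(-23467/37372) = (144 + 0) + 23467/37372 = 144 + 23467/37372 = 5405035/37372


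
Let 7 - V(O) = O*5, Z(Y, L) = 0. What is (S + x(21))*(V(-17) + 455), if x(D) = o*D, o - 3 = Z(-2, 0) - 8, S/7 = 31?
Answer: 61264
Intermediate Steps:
S = 217 (S = 7*31 = 217)
V(O) = 7 - 5*O (V(O) = 7 - O*5 = 7 - 5*O)
o = -5 (o = 3 + (0 - 8) = 3 - 8 = -5)
x(D) = -5*D
(S + x(21))*(V(-17) + 455) = (217 - 5*21)*((7 - 5*(-17)) + 455) = (217 - 105)*((7 + 85) + 455) = 112*(92 + 455) = 112*547 = 61264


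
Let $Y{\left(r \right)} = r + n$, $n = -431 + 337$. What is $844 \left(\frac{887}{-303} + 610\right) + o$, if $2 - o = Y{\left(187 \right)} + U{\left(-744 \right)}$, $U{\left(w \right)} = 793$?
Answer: $\frac{154980040}{303} \approx 5.1149 \cdot 10^{5}$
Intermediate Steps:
$n = -94$
$Y{\left(r \right)} = -94 + r$ ($Y{\left(r \right)} = r - 94 = -94 + r$)
$o = -884$ ($o = 2 - \left(\left(-94 + 187\right) + 793\right) = 2 - \left(93 + 793\right) = 2 - 886 = -884$)
$844 \left(\frac{887}{-303} + 610\right) + o = 844 \left(\frac{887}{-303} + 610\right) - 884 = 844 \left(887 \left(- \frac{1}{303}\right) + 610\right) - 884 = 844 \left(- \frac{887}{303} + 610\right) - 884 = 844 \cdot \frac{183943}{303} - 884 = \frac{155247892}{303} - 884 = \frac{154980040}{303}$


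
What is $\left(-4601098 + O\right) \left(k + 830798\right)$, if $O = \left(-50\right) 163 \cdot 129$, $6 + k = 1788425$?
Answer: $-14804987893216$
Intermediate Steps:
$k = 1788419$ ($k = -6 + 1788425 = 1788419$)
$O = -1051350$ ($O = \left(-8150\right) 129 = -1051350$)
$\left(-4601098 + O\right) \left(k + 830798\right) = \left(-4601098 - 1051350\right) \left(1788419 + 830798\right) = \left(-5652448\right) 2619217 = -14804987893216$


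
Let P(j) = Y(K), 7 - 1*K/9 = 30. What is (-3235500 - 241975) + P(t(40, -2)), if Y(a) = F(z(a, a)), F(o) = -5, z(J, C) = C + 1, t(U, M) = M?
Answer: -3477480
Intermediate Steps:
K = -207 (K = 63 - 9*30 = 63 - 270 = -207)
z(J, C) = 1 + C
Y(a) = -5
P(j) = -5
(-3235500 - 241975) + P(t(40, -2)) = (-3235500 - 241975) - 5 = -3477475 - 5 = -3477480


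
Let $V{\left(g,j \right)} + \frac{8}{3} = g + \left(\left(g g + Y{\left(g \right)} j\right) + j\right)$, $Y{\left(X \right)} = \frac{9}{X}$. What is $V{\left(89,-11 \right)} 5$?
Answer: $\frac{10673620}{267} \approx 39976.0$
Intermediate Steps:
$V{\left(g,j \right)} = - \frac{8}{3} + g + j + g^{2} + \frac{9 j}{g}$ ($V{\left(g,j \right)} = - \frac{8}{3} + \left(g + \left(\left(g g + \frac{9}{g} j\right) + j\right)\right) = - \frac{8}{3} + \left(g + \left(\left(g^{2} + \frac{9 j}{g}\right) + j\right)\right) = - \frac{8}{3} + \left(g + \left(j + g^{2} + \frac{9 j}{g}\right)\right) = - \frac{8}{3} + \left(g + j + g^{2} + \frac{9 j}{g}\right) = - \frac{8}{3} + g + j + g^{2} + \frac{9 j}{g}$)
$V{\left(89,-11 \right)} 5 = \left(- \frac{8}{3} + 89 - 11 + 89^{2} + 9 \left(-11\right) \frac{1}{89}\right) 5 = \left(- \frac{8}{3} + 89 - 11 + 7921 + 9 \left(-11\right) \frac{1}{89}\right) 5 = \left(- \frac{8}{3} + 89 - 11 + 7921 - \frac{99}{89}\right) 5 = \frac{2134724}{267} \cdot 5 = \frac{10673620}{267}$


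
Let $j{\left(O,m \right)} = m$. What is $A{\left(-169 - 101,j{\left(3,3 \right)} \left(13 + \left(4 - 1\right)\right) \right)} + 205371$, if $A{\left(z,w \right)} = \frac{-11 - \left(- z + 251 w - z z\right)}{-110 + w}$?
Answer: $\frac{12672431}{62} \approx 2.0439 \cdot 10^{5}$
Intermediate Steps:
$A{\left(z,w \right)} = \frac{-11 + z + z^{2} - 251 w}{-110 + w}$ ($A{\left(z,w \right)} = \frac{-11 - \left(- z - z^{2} + 251 w\right)}{-110 + w} = \frac{-11 + \left(z + z^{2} - 251 w\right)}{-110 + w} = \frac{-11 + z + z^{2} - 251 w}{-110 + w}$)
$A{\left(-169 - 101,j{\left(3,3 \right)} \left(13 + \left(4 - 1\right)\right) \right)} + 205371 = \frac{-11 - 270 + \left(-169 - 101\right)^{2} - 251 \cdot 3 \left(13 + \left(4 - 1\right)\right)}{-110 + 3 \left(13 + \left(4 - 1\right)\right)} + 205371 = \frac{-11 - 270 + \left(-169 - 101\right)^{2} - 251 \cdot 3 \left(13 + 3\right)}{-110 + 3 \left(13 + 3\right)} + 205371 = \frac{-11 - 270 + \left(-270\right)^{2} - 251 \cdot 3 \cdot 16}{-110 + 3 \cdot 16} + 205371 = \frac{-11 - 270 + 72900 - 12048}{-110 + 48} + 205371 = \frac{-11 - 270 + 72900 - 12048}{-62} + 205371 = \left(- \frac{1}{62}\right) 60571 + 205371 = - \frac{60571}{62} + 205371 = \frac{12672431}{62}$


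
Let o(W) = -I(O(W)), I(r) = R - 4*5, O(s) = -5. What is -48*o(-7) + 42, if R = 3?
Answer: -774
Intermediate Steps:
I(r) = -17 (I(r) = 3 - 4*5 = 3 - 20 = -17)
o(W) = 17 (o(W) = -1*(-17) = 17)
-48*o(-7) + 42 = -48*17 + 42 = -816 + 42 = -774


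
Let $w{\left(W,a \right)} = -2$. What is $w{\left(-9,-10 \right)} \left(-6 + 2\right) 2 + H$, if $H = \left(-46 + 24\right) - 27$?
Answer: $-33$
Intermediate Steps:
$H = -49$ ($H = -22 - 27 = -49$)
$w{\left(-9,-10 \right)} \left(-6 + 2\right) 2 + H = - 2 \left(-6 + 2\right) 2 - 49 = - 2 \left(\left(-4\right) 2\right) - 49 = \left(-2\right) \left(-8\right) - 49 = 16 - 49 = -33$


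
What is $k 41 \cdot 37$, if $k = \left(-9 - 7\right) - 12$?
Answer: $-42476$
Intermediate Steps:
$k = -28$ ($k = \left(-9 - 7\right) - 12 = -16 - 12 = -28$)
$k 41 \cdot 37 = \left(-28\right) 41 \cdot 37 = \left(-1148\right) 37 = -42476$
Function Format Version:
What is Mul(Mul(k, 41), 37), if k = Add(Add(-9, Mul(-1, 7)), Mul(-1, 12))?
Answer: -42476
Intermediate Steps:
k = -28 (k = Add(Add(-9, -7), -12) = Add(-16, -12) = -28)
Mul(Mul(k, 41), 37) = Mul(Mul(-28, 41), 37) = Mul(-1148, 37) = -42476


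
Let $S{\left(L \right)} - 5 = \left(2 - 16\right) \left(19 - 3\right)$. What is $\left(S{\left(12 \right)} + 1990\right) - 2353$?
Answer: $-582$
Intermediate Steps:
$S{\left(L \right)} = -219$ ($S{\left(L \right)} = 5 + \left(2 - 16\right) \left(19 - 3\right) = 5 - 224 = -219$)
$\left(S{\left(12 \right)} + 1990\right) - 2353 = \left(-219 + 1990\right) - 2353 = 1771 - 2353 = -582$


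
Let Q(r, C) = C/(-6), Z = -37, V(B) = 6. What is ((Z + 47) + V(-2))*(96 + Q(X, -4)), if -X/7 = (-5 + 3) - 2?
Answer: 4640/3 ≈ 1546.7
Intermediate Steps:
X = 28 (X = -7*((-5 + 3) - 2) = -7*(-2 - 2) = -7*(-4) = 28)
Q(r, C) = -C/6 (Q(r, C) = C*(-1/6) = -C/6)
((Z + 47) + V(-2))*(96 + Q(X, -4)) = ((-37 + 47) + 6)*(96 - 1/6*(-4)) = (10 + 6)*(96 + 2/3) = 16*(290/3) = 4640/3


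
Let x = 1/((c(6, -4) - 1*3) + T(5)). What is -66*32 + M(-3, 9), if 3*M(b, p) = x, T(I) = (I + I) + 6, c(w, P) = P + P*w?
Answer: -95041/45 ≈ -2112.0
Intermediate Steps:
T(I) = 6 + 2*I (T(I) = 2*I + 6 = 6 + 2*I)
x = -1/15 (x = 1/((-4*(1 + 6) - 1*3) + (6 + 2*5)) = 1/((-4*7 - 3) + (6 + 10)) = 1/((-28 - 3) + 16) = 1/(-31 + 16) = 1/(-15) = -1/15 ≈ -0.066667)
M(b, p) = -1/45 (M(b, p) = (1/3)*(-1/15) = -1/45)
-66*32 + M(-3, 9) = -66*32 - 1/45 = -2112 - 1/45 = -95041/45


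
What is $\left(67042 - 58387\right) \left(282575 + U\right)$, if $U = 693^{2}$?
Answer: $6602241720$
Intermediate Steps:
$U = 480249$
$\left(67042 - 58387\right) \left(282575 + U\right) = \left(67042 - 58387\right) \left(282575 + 480249\right) = 8655 \cdot 762824 = 6602241720$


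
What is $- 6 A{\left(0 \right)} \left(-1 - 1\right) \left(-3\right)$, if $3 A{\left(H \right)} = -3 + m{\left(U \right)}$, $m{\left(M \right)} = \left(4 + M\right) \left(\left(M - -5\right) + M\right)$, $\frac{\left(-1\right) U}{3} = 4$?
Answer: $-1788$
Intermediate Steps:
$U = -12$ ($U = \left(-3\right) 4 = -12$)
$m{\left(M \right)} = \left(4 + M\right) \left(5 + 2 M\right)$ ($m{\left(M \right)} = \left(4 + M\right) \left(\left(M + 5\right) + M\right) = \left(4 + M\right) \left(\left(5 + M\right) + M\right) = \left(4 + M\right) \left(5 + 2 M\right)$)
$A{\left(H \right)} = \frac{149}{3}$ ($A{\left(H \right)} = \frac{-3 + \left(20 + 2 \left(-12\right)^{2} + 13 \left(-12\right)\right)}{3} = \frac{-3 + \left(20 + 2 \cdot 144 - 156\right)}{3} = \frac{-3 + \left(20 + 288 - 156\right)}{3} = \frac{-3 + 152}{3} = \frac{1}{3} \cdot 149 = \frac{149}{3}$)
$- 6 A{\left(0 \right)} \left(-1 - 1\right) \left(-3\right) = \left(-6\right) \frac{149}{3} \left(-1 - 1\right) \left(-3\right) = - 298 \left(\left(-2\right) \left(-3\right)\right) = \left(-298\right) 6 = -1788$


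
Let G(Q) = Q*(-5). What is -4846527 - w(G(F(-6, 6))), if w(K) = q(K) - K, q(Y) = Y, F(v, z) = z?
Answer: -4846527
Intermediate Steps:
G(Q) = -5*Q
w(K) = 0 (w(K) = K - K = 0)
-4846527 - w(G(F(-6, 6))) = -4846527 - 1*0 = -4846527 + 0 = -4846527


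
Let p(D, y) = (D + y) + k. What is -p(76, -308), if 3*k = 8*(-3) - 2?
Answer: 722/3 ≈ 240.67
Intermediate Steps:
k = -26/3 (k = (8*(-3) - 2)/3 = (-24 - 2)/3 = (⅓)*(-26) = -26/3 ≈ -8.6667)
p(D, y) = -26/3 + D + y (p(D, y) = (D + y) - 26/3 = -26/3 + D + y)
-p(76, -308) = -(-26/3 + 76 - 308) = -1*(-722/3) = 722/3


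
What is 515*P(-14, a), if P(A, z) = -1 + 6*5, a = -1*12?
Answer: 14935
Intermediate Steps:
a = -12
P(A, z) = 29 (P(A, z) = -1 + 30 = 29)
515*P(-14, a) = 515*29 = 14935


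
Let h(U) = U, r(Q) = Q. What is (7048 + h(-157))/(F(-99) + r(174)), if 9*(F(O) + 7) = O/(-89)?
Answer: 204433/4958 ≈ 41.233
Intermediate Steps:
F(O) = -7 - O/801 (F(O) = -7 + (O/(-89))/9 = -7 + (O*(-1/89))/9 = -7 + (-O/89)/9 = -7 - O/801)
(7048 + h(-157))/(F(-99) + r(174)) = (7048 - 157)/((-7 - 1/801*(-99)) + 174) = 6891/((-7 + 11/89) + 174) = 6891/(-612/89 + 174) = 6891/(14874/89) = 6891*(89/14874) = 204433/4958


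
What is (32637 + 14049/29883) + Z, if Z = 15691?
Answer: 68771413/1423 ≈ 48329.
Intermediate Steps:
(32637 + 14049/29883) + Z = (32637 + 14049/29883) + 15691 = (32637 + 14049*(1/29883)) + 15691 = (32637 + 669/1423) + 15691 = 46443120/1423 + 15691 = 68771413/1423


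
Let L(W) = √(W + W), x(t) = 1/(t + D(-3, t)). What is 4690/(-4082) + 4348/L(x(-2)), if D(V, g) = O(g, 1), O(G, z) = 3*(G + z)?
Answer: -2345/2041 - 2174*I*√10 ≈ -1.1489 - 6874.8*I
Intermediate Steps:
O(G, z) = 3*G + 3*z
D(V, g) = 3 + 3*g (D(V, g) = 3*g + 3*1 = 3*g + 3 = 3 + 3*g)
x(t) = 1/(3 + 4*t) (x(t) = 1/(t + (3 + 3*t)) = 1/(3 + 4*t))
L(W) = √2*√W (L(W) = √(2*W) = √2*√W)
4690/(-4082) + 4348/L(x(-2)) = 4690/(-4082) + 4348/((√2*√(1/(3 + 4*(-2))))) = 4690*(-1/4082) + 4348/((√2*√(1/(3 - 8)))) = -2345/2041 + 4348/((√2*√(1/(-5)))) = -2345/2041 + 4348/((√2*√(-⅕))) = -2345/2041 + 4348/((√2*(I*√5/5))) = -2345/2041 + 4348/((I*√10/5)) = -2345/2041 + 4348*(-I*√10/2) = -2345/2041 - 2174*I*√10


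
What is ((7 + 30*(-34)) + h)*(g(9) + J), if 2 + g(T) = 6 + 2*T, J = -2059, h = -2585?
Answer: 7329126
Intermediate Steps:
g(T) = 4 + 2*T (g(T) = -2 + (6 + 2*T) = 4 + 2*T)
((7 + 30*(-34)) + h)*(g(9) + J) = ((7 + 30*(-34)) - 2585)*((4 + 2*9) - 2059) = ((7 - 1020) - 2585)*((4 + 18) - 2059) = (-1013 - 2585)*(22 - 2059) = -3598*(-2037) = 7329126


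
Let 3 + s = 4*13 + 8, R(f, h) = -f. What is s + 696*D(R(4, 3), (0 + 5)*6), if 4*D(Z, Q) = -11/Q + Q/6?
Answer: 4316/5 ≈ 863.20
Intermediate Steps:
D(Z, Q) = -11/(4*Q) + Q/24 (D(Z, Q) = (-11/Q + Q/6)/4 = -11/(4*Q) + Q/24)
s = 57 (s = -3 + (4*13 + 8) = -3 + (52 + 8) = -3 + 60 = 57)
s + 696*D(R(4, 3), (0 + 5)*6) = 57 + 696*((-66 + ((0 + 5)*6)²)/(24*(((0 + 5)*6)))) = 57 + 696*((-66 + (5*6)²)/(24*((5*6)))) = 57 + 696*((1/24)*(-66 + 30²)/30) = 57 + 696*((1/24)*(1/30)*(-66 + 900)) = 57 + 696*((1/24)*(1/30)*834) = 57 + 696*(139/120) = 57 + 4031/5 = 4316/5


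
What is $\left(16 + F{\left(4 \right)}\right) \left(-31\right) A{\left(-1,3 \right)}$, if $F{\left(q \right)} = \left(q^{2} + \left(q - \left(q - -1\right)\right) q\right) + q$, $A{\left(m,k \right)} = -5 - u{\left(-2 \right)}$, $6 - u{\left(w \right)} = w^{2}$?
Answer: $6944$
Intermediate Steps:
$u{\left(w \right)} = 6 - w^{2}$
$A{\left(m,k \right)} = -7$ ($A{\left(m,k \right)} = -5 - \left(6 - \left(-2\right)^{2}\right) = -5 - \left(6 - 4\right) = -5 - 2 = -7$)
$F{\left(q \right)} = q^{2}$ ($F{\left(q \right)} = \left(q^{2} + \left(q - \left(q + 1\right)\right) q\right) + q = \left(q^{2} + \left(q - \left(1 + q\right)\right) q\right) + q = \left(q^{2} - q\right) + q = q^{2}$)
$\left(16 + F{\left(4 \right)}\right) \left(-31\right) A{\left(-1,3 \right)} = \left(16 + 4^{2}\right) \left(-31\right) \left(-7\right) = \left(16 + 16\right) \left(-31\right) \left(-7\right) = 32 \left(-31\right) \left(-7\right) = \left(-992\right) \left(-7\right) = 6944$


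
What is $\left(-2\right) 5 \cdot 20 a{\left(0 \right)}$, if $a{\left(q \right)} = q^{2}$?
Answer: $0$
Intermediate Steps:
$\left(-2\right) 5 \cdot 20 a{\left(0 \right)} = \left(-2\right) 5 \cdot 20 \cdot 0^{2} = \left(-10\right) 20 \cdot 0 = \left(-200\right) 0 = 0$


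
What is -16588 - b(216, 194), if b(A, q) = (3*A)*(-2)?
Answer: -15292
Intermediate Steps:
b(A, q) = -6*A
-16588 - b(216, 194) = -16588 - (-6)*216 = -16588 - 1*(-1296) = -16588 + 1296 = -15292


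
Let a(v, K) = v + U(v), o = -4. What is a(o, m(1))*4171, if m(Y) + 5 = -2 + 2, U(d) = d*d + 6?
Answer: 75078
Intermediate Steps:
U(d) = 6 + d² (U(d) = d² + 6 = 6 + d²)
m(Y) = -5 (m(Y) = -5 + (-2 + 2) = -5 + 0 = -5)
a(v, K) = 6 + v + v² (a(v, K) = v + (6 + v²) = 6 + v + v²)
a(o, m(1))*4171 = (6 - 4 + (-4)²)*4171 = (6 - 4 + 16)*4171 = 18*4171 = 75078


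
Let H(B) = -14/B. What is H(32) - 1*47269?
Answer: -756311/16 ≈ -47269.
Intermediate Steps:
H(32) - 1*47269 = -14/32 - 1*47269 = -14*1/32 - 47269 = -7/16 - 47269 = -756311/16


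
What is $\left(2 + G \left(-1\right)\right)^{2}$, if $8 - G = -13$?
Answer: $361$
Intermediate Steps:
$G = 21$ ($G = 8 - -13 = 8 + 13 = 21$)
$\left(2 + G \left(-1\right)\right)^{2} = \left(2 + 21 \left(-1\right)\right)^{2} = \left(2 - 21\right)^{2} = \left(-19\right)^{2} = 361$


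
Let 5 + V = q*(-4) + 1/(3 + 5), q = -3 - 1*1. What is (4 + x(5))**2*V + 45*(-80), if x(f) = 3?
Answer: -24439/8 ≈ -3054.9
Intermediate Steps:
q = -4 (q = -3 - 1 = -4)
V = 89/8 (V = -5 + (-4*(-4) + 1/(3 + 5)) = -5 + (16 + 1/8) = -5 + 129/8 = 89/8 ≈ 11.125)
(4 + x(5))**2*V + 45*(-80) = (4 + 3)**2*(89/8) + 45*(-80) = 7**2*(89/8) - 3600 = 49*(89/8) - 3600 = 4361/8 - 3600 = -24439/8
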